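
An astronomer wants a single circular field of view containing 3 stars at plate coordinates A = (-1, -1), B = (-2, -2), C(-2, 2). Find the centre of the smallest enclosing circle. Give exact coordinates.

(-2, 0)

Side lengths²: AB² = 2, AC² = 10, BC² = 16.
Since BC² = 16 ≥ 10 + 2 = 12, the angle opposite BC is not acute, so the smallest enclosing circle has BC as diameter.
Centre = midpoint of BC = (-2, 0), r² = 16/4 = 4.
Centre = (-2, 0).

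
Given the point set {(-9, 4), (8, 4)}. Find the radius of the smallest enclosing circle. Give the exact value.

The smallest circle enclosing two points has them as diameter endpoints.
Centre = midpoint = (-0.5, 4); r² = |(-9, 4)−(8, 4)|²/4 = 289/4 = 72.25.
r = √(72.25) = 8.5.

8.5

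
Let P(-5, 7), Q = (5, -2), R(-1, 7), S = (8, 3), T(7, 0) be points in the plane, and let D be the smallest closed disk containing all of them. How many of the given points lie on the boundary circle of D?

The minimum enclosing circle is determined by three boundary points: P, S, T.
Their circumcentre is (93/86, 313/86) with r² = 178525/3698.
The farthest remaining point Q is at distance² 174397/3698 ≤ 178525/3698.
The points at distance exactly r from the centre are P, S, T — 3 points.

3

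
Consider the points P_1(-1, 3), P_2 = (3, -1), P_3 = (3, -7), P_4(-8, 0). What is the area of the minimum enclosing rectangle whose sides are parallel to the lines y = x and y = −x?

90

In coordinates u = x + y, v = x − y the rectangle is axis-aligned; the map (x,y)→(u,v) scales areas by 2.
u-values: 2, 2, -4, -8; range = 2 − (-8) = 10.
v-values: -4, 4, 10, -8; range = 10 − (-8) = 18.
Area = (10 × 18) / 2 = 90.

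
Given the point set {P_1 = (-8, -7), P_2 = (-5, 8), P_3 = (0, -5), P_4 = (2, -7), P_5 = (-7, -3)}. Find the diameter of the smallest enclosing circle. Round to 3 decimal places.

By Welzl's lemma the MEC is supported by two points (diametrically opposite) or three points (on a circumcircle).
The minimum enclosing circle is determined by three boundary points: P_1, P_2, P_4.
Their circumcentre is (-3, -0.2) with r² = 71.24.
The farthest remaining point P_3 is at distance² 32.04 ≤ 71.24.
Diameter = 2r = 2√(71.24) ≈ 16.881.

16.881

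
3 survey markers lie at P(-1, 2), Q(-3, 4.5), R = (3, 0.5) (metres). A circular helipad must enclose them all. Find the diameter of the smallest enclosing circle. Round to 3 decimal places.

7.211

Side lengths²: PQ² = 10.25, PR² = 18.25, QR² = 52.
Since QR² = 52 ≥ 18.25 + 10.25 = 28.5, the angle opposite QR is not acute, so the smallest enclosing circle has QR as diameter.
Centre = midpoint of QR = (0, 2.5), r² = 52/4 = 13.
Diameter = 2r = 2√13 ≈ 7.211.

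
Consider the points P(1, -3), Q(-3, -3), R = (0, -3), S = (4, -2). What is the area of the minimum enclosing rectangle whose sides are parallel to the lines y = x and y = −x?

In coordinates u = x + y, v = x − y the rectangle is axis-aligned; the map (x,y)→(u,v) scales areas by 2.
u-values: -2, -6, -3, 2; range = 2 − (-6) = 8.
v-values: 4, 0, 3, 6; range = 6 − 0 = 6.
Area = (8 × 6) / 2 = 24.

24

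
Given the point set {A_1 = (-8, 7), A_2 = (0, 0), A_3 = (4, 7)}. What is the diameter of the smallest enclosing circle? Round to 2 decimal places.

Side lengths²: A_1A_2² = 113, A_1A_3² = 144, A_2A_3² = 65.
Since A_1A_3² = 144 < 113 + 65 = 178, the triangle is acute, so the smallest enclosing circle is the circumcircle.
Circumcentre = (-2, 81/14), r² = 7345/196.
Diameter = 2r = 2√(7345/196) ≈ 12.24.

12.24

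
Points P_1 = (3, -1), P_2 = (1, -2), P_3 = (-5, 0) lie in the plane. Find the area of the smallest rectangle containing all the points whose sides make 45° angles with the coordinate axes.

31.5

In coordinates u = x + y, v = x − y the rectangle is axis-aligned; the map (x,y)→(u,v) scales areas by 2.
u-values: 2, -1, -5; range = 2 − (-5) = 7.
v-values: 4, 3, -5; range = 4 − (-5) = 9.
Area = (7 × 9) / 2 = 31.5.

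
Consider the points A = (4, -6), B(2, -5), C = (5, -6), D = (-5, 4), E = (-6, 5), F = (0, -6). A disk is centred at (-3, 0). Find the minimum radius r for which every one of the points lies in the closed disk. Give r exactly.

The required radius is the distance from (-3, 0) to the farthest point.
Squared distances: 85, 50, 100, 20, 34, 45.
Maximum is 100, attained at C.
r = √100 = 10.

10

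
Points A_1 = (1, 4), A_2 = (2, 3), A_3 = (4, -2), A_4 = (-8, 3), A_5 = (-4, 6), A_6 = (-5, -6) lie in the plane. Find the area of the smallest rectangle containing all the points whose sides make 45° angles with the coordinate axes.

136

In coordinates u = x + y, v = x − y the rectangle is axis-aligned; the map (x,y)→(u,v) scales areas by 2.
u-values: 5, 5, 2, -5, 2, -11; range = 5 − (-11) = 16.
v-values: -3, -1, 6, -11, -10, 1; range = 6 − (-11) = 17.
Area = (16 × 17) / 2 = 136.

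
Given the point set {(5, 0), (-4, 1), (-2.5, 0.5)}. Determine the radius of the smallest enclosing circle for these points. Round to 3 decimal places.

4.528

Call the three points A, B, C in the order given.
Side lengths²: AB² = 82, AC² = 56.5, BC² = 2.5.
Since AB² = 82 ≥ 56.5 + 2.5 = 59, the angle opposite AB is not acute, so the smallest enclosing circle has AB as diameter.
Centre = midpoint of AB = (0.5, 0.5), r² = 82/4 = 20.5.
r = √(20.5) ≈ 4.528.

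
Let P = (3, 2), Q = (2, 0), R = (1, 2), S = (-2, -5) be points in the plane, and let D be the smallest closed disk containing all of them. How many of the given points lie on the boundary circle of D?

The farthest pair is P–S with squared distance 74. The circle on this segment as diameter has centre (0.5, -1.5) and r² = 74/4 = 18.5.
Check Q: distance² to centre = 4.5 ≤ 18.5, so it lies inside.
All remaining points lie in this disk, and no smaller disk contains both endpoints, so this is the minimum enclosing circle.
The points at distance exactly r from the centre are P, S — 2 points.

2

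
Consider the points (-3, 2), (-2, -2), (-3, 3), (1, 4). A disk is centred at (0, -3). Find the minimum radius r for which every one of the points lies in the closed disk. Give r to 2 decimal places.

7.07

The required radius is the distance from (0, -3) to the farthest point.
Squared distances: 34, 5, 45, 50.
Maximum is 50, attained at (1, 4).
r = √50 ≈ 7.07.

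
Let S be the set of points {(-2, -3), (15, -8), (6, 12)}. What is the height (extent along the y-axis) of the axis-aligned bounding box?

max y = 12, min y = -8, so height = 20.

20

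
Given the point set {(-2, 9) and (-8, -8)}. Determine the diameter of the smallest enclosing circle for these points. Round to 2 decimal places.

The smallest circle enclosing two points has them as diameter endpoints.
Centre = midpoint = (-5, 0.5); r² = |(-2, 9)−(-8, -8)|²/4 = 325/4 = 81.25.
Diameter = 2r = 2√(81.25) ≈ 18.03.

18.03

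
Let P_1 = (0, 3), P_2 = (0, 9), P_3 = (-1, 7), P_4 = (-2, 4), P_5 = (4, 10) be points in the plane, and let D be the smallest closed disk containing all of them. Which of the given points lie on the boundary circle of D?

The farthest pair is P_4–P_5 with squared distance 72. The circle on this segment as diameter has centre (1, 7) and r² = 72/4 = 18.
Check P_1: distance² to centre = 17 ≤ 18, so it lies inside.
All remaining points lie in this disk, and no smaller disk contains both endpoints, so this is the minimum enclosing circle.
The points at distance exactly r from the centre are P_4, P_5 — 2 points.

P_4, P_5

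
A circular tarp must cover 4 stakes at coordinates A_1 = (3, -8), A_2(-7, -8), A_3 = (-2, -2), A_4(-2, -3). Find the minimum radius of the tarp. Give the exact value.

61/12

A smallest enclosing disk is always determined by at most three of the input points on its boundary.
The minimum enclosing circle is determined by three boundary points: A_1, A_2, A_3.
Their circumcentre is (-2, -85/12) with r² = 3721/144.
The farthest remaining point A_4 is at distance² 2401/144 ≤ 3721/144.
r = √(3721/144) = 61/12.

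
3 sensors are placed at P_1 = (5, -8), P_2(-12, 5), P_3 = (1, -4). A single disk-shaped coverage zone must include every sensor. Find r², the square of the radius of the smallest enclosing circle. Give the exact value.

114.5

Side lengths²: P_1P_2² = 458, P_1P_3² = 32, P_2P_3² = 250.
Since P_1P_2² = 458 ≥ 250 + 32 = 282, the angle opposite P_1P_2 is not acute, so the smallest enclosing circle has P_1P_2 as diameter.
Centre = midpoint of P_1P_2 = (-3.5, -1.5), r² = 458/4 = 114.5.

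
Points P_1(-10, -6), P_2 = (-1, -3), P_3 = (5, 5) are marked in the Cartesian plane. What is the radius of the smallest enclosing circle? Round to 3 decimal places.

9.301

Side lengths²: P_1P_2² = 90, P_1P_3² = 346, P_2P_3² = 100.
Since P_1P_3² = 346 ≥ 100 + 90 = 190, the angle opposite P_1P_3 is not acute, so the smallest enclosing circle has P_1P_3 as diameter.
Centre = midpoint of P_1P_3 = (-2.5, -0.5), r² = 346/4 = 86.5.
r = √(86.5) ≈ 9.301.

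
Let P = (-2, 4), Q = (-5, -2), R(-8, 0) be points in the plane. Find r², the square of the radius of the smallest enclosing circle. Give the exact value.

Side lengths²: PQ² = 45, PR² = 52, QR² = 13.
Since PR² = 52 < 45 + 13 = 58, the triangle is acute, so the smallest enclosing circle is the circumcircle.
Circumcentre = (-4.75, 1.625), r² = 13.203125.

13.203125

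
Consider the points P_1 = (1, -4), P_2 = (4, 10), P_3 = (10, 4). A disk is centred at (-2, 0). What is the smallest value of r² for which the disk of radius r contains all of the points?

160

The required radius is the distance from (-2, 0) to the farthest point.
Squared distances: 25, 136, 160.
Maximum is 160, attained at P_3.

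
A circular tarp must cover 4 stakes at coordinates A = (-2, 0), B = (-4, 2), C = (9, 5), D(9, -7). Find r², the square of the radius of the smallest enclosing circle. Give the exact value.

11125/169

The minimum enclosing circle is determined by three boundary points: B, C, D.
Their circumcentre is (46/13, -1) with r² = 11125/169.
The farthest remaining point A is at distance² 5353/169 ≤ 11125/169.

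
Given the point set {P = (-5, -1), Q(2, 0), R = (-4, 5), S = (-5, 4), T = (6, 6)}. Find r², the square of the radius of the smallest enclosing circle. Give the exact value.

A smallest enclosing disk is always determined by at most three of the input points on its boundary.
The farthest pair is P–T with squared distance 170. The circle on this segment as diameter has centre (0.5, 2.5) and r² = 170/4 = 42.5.
Check Q: distance² to centre = 8.5 ≤ 42.5, so it lies inside.
All remaining points lie in this disk, and no smaller disk contains both endpoints, so this is the minimum enclosing circle.

42.5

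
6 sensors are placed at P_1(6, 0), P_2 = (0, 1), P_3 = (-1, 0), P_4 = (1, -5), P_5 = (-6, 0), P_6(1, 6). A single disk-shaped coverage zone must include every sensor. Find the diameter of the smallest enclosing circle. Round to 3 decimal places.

12.001

A smallest enclosing disk is always determined by at most three of the input points on its boundary.
The minimum enclosing circle is determined by three boundary points: P_1, P_5, P_6.
Their circumcentre is (0, 1/12) with r² = 5185/144.
The farthest remaining point P_4 is at distance² 3865/144 ≤ 5185/144.
Diameter = 2r = 2√(5185/144) ≈ 12.001.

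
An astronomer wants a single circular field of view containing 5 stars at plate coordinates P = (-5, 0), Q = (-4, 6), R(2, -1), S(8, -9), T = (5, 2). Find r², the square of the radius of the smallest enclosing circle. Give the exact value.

92.25

A smallest enclosing disk is always determined by at most three of the input points on its boundary.
The farthest pair is Q–S with squared distance 369. The circle on this segment as diameter has centre (2, -1.5) and r² = 369/4 = 92.25.
Check P: distance² to centre = 51.25 ≤ 92.25, so it lies inside.
All remaining points lie in this disk, and no smaller disk contains both endpoints, so this is the minimum enclosing circle.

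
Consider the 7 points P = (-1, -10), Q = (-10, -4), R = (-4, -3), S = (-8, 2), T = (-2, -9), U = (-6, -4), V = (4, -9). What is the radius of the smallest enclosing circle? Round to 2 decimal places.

The farthest pair is S–V with squared distance 265. The circle on this segment as diameter has centre (-2, -3.5) and r² = 265/4 = 66.25.
Check P: distance² to centre = 43.25 ≤ 66.25, so it lies inside.
All remaining points lie in this disk, and no smaller disk contains both endpoints, so this is the minimum enclosing circle.
r = √(66.25) ≈ 8.14.

8.14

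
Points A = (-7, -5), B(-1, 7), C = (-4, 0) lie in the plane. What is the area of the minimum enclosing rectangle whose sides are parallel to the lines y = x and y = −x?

In coordinates u = x + y, v = x − y the rectangle is axis-aligned; the map (x,y)→(u,v) scales areas by 2.
u-values: -12, 6, -4; range = 6 − (-12) = 18.
v-values: -2, -8, -4; range = -2 − (-8) = 6.
Area = (18 × 6) / 2 = 54.

54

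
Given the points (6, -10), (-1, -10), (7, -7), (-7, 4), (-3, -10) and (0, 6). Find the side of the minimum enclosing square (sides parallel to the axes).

The bounding box has width 14 and height 16.
An axis-aligned square enclosing the set must have side ≥ max(width, height).
So the minimum side is max(14, 16) = 16.

16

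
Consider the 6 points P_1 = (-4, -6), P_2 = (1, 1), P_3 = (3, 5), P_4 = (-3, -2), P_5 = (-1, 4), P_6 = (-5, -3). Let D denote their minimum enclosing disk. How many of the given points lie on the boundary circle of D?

A smallest enclosing disk is always determined by at most three of the input points on its boundary.
The farthest pair is P_1–P_3 with squared distance 170. The circle on this segment as diameter has centre (-0.5, -0.5) and r² = 170/4 = 42.5.
Check P_2: distance² to centre = 4.5 ≤ 42.5, so it lies inside.
All remaining points lie in this disk, and no smaller disk contains both endpoints, so this is the minimum enclosing circle.
The points at distance exactly r from the centre are P_1, P_3 — 2 points.

2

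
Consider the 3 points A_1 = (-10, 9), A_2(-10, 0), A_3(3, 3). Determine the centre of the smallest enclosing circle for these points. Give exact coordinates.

Side lengths²: A_1A_2² = 81, A_1A_3² = 205, A_2A_3² = 178.
Since A_1A_3² = 205 < 178 + 81 = 259, the triangle is acute, so the smallest enclosing circle is the circumcircle.
Circumcentre = (-109/26, 4.5), r² = 18245/338.
Centre = (-109/26, 4.5).

(-109/26, 4.5)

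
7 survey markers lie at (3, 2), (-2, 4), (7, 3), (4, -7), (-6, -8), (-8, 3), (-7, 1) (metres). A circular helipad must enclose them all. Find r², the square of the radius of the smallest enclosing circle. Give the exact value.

18125/242

By Welzl's lemma the MEC is supported by two points (diametrically opposite) or three points (on a circumcircle).
The minimum enclosing circle is determined by three boundary points: (7, 3), (-6, -8), (-8, 3).
Their circumcentre is (-0.5, -29/22) with r² = 18125/242.
The farthest remaining point (4, -7) is at distance² 12713/242 ≤ 18125/242.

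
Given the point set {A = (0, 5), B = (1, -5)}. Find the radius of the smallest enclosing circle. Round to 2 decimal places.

5.02

The smallest circle enclosing two points has them as diameter endpoints.
Centre = midpoint = (0.5, 0); r² = |AB|²/4 = 101/4 = 25.25.
r = √(25.25) ≈ 5.02.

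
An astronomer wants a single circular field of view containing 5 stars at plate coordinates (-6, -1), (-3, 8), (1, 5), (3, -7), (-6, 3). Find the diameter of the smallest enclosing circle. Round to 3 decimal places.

The minimum enclosing circle of a finite set is fixed by two of the points (as a diameter) or three (as a circumcircle).
The farthest pair is (-3, 8)–(3, -7) with squared distance 261. The circle on this segment as diameter has centre (0, 0.5) and r² = 261/4 = 65.25.
Check (-6, -1): distance² to centre = 38.25 ≤ 65.25, so it lies inside.
All remaining points lie in this disk, and no smaller disk contains both endpoints, so this is the minimum enclosing circle.
Diameter = 2r = 2√(65.25) ≈ 16.155.

16.155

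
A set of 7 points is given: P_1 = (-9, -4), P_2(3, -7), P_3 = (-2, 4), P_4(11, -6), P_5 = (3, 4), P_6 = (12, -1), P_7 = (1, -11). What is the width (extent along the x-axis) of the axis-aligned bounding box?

max x = 12, min x = -9, so width = 21.

21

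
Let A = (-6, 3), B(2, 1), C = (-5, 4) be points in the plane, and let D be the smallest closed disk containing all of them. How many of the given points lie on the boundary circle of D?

Side lengths²: AB² = 68, AC² = 2, BC² = 58.
Since AB² = 68 ≥ 58 + 2 = 60, the angle opposite AB is not acute, so the smallest enclosing circle has AB as diameter.
Centre = midpoint of AB = (-2, 2), r² = 68/4 = 17.
The points at distance exactly r from the centre are A, B — 2 points.

2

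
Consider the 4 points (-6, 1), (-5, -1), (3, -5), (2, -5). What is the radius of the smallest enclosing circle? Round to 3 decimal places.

A smallest enclosing disk is always determined by at most three of the input points on its boundary.
The farthest pair is (-6, 1)–(3, -5) with squared distance 117. The circle on this segment as diameter has centre (-1.5, -2) and r² = 117/4 = 29.25.
Check (-5, -1): distance² to centre = 13.25 ≤ 29.25, so it lies inside.
All remaining points lie in this disk, and no smaller disk contains both endpoints, so this is the minimum enclosing circle.
r = √(29.25) ≈ 5.408.

5.408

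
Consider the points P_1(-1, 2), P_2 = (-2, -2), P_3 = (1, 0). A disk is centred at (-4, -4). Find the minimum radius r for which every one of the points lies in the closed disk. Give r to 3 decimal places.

6.708

The required radius is the distance from (-4, -4) to the farthest point.
Squared distances: 45, 8, 41.
Maximum is 45, attained at P_1.
r = √45 ≈ 6.708.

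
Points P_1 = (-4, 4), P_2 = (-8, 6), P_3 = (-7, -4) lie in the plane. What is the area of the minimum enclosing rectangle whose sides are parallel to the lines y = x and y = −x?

60.5

In coordinates u = x + y, v = x − y the rectangle is axis-aligned; the map (x,y)→(u,v) scales areas by 2.
u-values: 0, -2, -11; range = 0 − (-11) = 11.
v-values: -8, -14, -3; range = -3 − (-14) = 11.
Area = (11 × 11) / 2 = 60.5.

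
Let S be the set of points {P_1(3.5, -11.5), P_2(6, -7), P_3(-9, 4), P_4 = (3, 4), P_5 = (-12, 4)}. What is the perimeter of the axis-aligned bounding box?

Width = max x − min x = 6 − (-12) = 18.
Height = max y − min y = 4 − (-11.5) = 15.5.
Perimeter = 2(18 + 15.5) = 67.

67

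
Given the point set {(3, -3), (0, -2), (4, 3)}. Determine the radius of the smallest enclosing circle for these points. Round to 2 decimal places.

Call the three points A, B, C in the order given.
Side lengths²: AB² = 10, AC² = 37, BC² = 41.
Since BC² = 41 < 37 + 10 = 47, the triangle is acute, so the smallest enclosing circle is the circumcircle.
Circumcentre = (91/38, 7/38), r² = 7585/722.
r = √(7585/722) ≈ 3.24.

3.24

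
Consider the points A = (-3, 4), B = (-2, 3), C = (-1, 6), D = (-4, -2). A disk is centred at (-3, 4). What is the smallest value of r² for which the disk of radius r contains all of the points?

37

The required radius is the distance from (-3, 4) to the farthest point.
Squared distances: 0, 2, 8, 37.
Maximum is 37, attained at D.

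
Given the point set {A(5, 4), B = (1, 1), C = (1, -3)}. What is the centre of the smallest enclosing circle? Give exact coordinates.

(3, 0.5)

Side lengths²: AB² = 25, AC² = 65, BC² = 16.
Since AC² = 65 ≥ 25 + 16 = 41, the angle opposite AC is not acute, so the smallest enclosing circle has AC as diameter.
Centre = midpoint of AC = (3, 0.5), r² = 65/4 = 16.25.
Centre = (3, 0.5).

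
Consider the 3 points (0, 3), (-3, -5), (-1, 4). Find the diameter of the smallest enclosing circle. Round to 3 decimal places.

Call the three points A, B, C in the order given.
Side lengths²: AB² = 73, AC² = 2, BC² = 85.
Since BC² = 85 ≥ 73 + 2 = 75, the angle opposite BC is not acute, so the smallest enclosing circle has BC as diameter.
Centre = midpoint of BC = (-2, -0.5), r² = 85/4 = 21.25.
Diameter = 2r = 2√(21.25) ≈ 9.220.

9.220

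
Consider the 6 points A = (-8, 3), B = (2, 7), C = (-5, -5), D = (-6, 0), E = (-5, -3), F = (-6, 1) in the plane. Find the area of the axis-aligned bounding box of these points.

120

x ranges over [-8, 2], width 10.
y ranges over [-5, 7], height 12.
Area = 10 × 12 = 120.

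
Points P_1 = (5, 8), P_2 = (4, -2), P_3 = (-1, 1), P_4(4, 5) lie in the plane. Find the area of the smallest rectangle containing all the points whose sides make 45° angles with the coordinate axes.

In coordinates u = x + y, v = x − y the rectangle is axis-aligned; the map (x,y)→(u,v) scales areas by 2.
u-values: 13, 2, 0, 9; range = 13 − 0 = 13.
v-values: -3, 6, -2, -1; range = 6 − (-3) = 9.
Area = (13 × 9) / 2 = 58.5.

58.5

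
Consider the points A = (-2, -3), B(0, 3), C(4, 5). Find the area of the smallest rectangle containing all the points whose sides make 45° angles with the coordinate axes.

28

In coordinates u = x + y, v = x − y the rectangle is axis-aligned; the map (x,y)→(u,v) scales areas by 2.
u-values: -5, 3, 9; range = 9 − (-5) = 14.
v-values: 1, -3, -1; range = 1 − (-3) = 4.
Area = (14 × 4) / 2 = 28.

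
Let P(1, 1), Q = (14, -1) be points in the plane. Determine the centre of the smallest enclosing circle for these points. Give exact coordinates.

(7.5, 0)

The smallest circle enclosing two points has them as diameter endpoints.
Centre = midpoint = (7.5, 0); r² = |PQ|²/4 = 173/4 = 43.25.
Centre = (7.5, 0).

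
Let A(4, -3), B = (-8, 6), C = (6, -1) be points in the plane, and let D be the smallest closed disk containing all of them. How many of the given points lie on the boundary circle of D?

2

Side lengths²: AB² = 225, AC² = 8, BC² = 245.
Since BC² = 245 ≥ 225 + 8 = 233, the angle opposite BC is not acute, so the smallest enclosing circle has BC as diameter.
Centre = midpoint of BC = (-1, 2.5), r² = 245/4 = 61.25.
The points at distance exactly r from the centre are B, C — 2 points.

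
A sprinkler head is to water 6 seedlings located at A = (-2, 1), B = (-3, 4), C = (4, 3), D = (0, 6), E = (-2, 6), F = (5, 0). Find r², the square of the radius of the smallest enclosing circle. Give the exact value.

The farthest pair is E–F with squared distance 85. The circle on this segment as diameter has centre (1.5, 3) and r² = 85/4 = 21.25.
Check A: distance² to centre = 16.25 ≤ 21.25, so it lies inside.
All remaining points lie in this disk, and no smaller disk contains both endpoints, so this is the minimum enclosing circle.

21.25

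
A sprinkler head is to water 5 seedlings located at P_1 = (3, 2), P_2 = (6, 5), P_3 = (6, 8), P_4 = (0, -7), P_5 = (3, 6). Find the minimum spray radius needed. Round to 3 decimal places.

By Welzl's lemma the MEC is supported by two points (diametrically opposite) or three points (on a circumcircle).
The farthest pair is P_3–P_4 with squared distance 261. The circle on this segment as diameter has centre (3, 0.5) and r² = 261/4 = 65.25.
Check P_1: distance² to centre = 2.25 ≤ 65.25, so it lies inside.
All remaining points lie in this disk, and no smaller disk contains both endpoints, so this is the minimum enclosing circle.
r = √(65.25) ≈ 8.078.

8.078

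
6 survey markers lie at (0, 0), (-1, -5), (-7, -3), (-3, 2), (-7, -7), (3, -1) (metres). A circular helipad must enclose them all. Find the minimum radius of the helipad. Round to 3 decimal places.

5.837

The minimum enclosing circle of a finite set is fixed by two of the points (as a diameter) or three (as a circumcircle).
The minimum enclosing circle is determined by three boundary points: (-3, 2), (-7, -7), (3, -1).
Their circumcentre is (-47/22, -83/22) with r² = 8245/242.
The farthest remaining point (-7, -3) is at distance² 5869/242 ≤ 8245/242.
r = √(8245/242) ≈ 5.837.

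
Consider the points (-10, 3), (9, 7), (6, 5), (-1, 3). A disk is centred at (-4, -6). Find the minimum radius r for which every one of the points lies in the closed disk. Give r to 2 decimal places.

The required radius is the distance from (-4, -6) to the farthest point.
Squared distances: 117, 338, 221, 90.
Maximum is 338, attained at (9, 7).
r = √338 ≈ 18.38.

18.38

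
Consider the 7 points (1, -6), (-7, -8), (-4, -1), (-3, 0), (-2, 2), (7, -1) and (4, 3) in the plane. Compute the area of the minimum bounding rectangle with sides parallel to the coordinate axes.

x ranges over [-7, 7], width 14.
y ranges over [-8, 3], height 11.
Area = 14 × 11 = 154.

154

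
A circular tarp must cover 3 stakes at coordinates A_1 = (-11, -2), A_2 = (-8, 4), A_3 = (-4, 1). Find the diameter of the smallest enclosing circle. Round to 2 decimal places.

Side lengths²: A_1A_2² = 45, A_1A_3² = 58, A_2A_3² = 25.
Since A_1A_3² = 58 < 45 + 25 = 70, the triangle is acute, so the smallest enclosing circle is the circumcircle.
Circumcentre = (-171/22, 3/22), r² = 3625/242.
Diameter = 2r = 2√(3625/242) ≈ 7.74.

7.74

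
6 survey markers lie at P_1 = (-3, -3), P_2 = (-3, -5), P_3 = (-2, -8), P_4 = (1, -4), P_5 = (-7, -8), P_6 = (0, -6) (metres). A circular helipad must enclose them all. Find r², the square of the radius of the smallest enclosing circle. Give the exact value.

20

A smallest enclosing disk is always determined by at most three of the input points on its boundary.
The farthest pair is P_4–P_5 with squared distance 80. The circle on this segment as diameter has centre (-3, -6) and r² = 80/4 = 20.
Check P_1: distance² to centre = 9 ≤ 20, so it lies inside.
All remaining points lie in this disk, and no smaller disk contains both endpoints, so this is the minimum enclosing circle.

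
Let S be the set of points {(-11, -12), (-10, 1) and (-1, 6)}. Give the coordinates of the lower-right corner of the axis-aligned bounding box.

(-1, -12)

x-range [-11, -1], y-range [-12, 6].
The lower-right corner is (-1, -12).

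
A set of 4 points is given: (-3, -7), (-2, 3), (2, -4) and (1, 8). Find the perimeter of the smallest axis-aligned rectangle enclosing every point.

Width = max x − min x = 2 − (-3) = 5.
Height = max y − min y = 8 − (-7) = 15.
Perimeter = 2(5 + 15) = 40.

40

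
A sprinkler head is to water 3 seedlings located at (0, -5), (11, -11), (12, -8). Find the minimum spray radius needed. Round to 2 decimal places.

6.28

Call the three points A, B, C in the order given.
Side lengths²: AB² = 157, AC² = 153, BC² = 10.
Since AB² = 157 < 153 + 10 = 163, the triangle is acute, so the smallest enclosing circle is the circumcircle.
Circumcentre = (149/26, -197/26), r² = 13345/338.
r = √(13345/338) ≈ 6.28.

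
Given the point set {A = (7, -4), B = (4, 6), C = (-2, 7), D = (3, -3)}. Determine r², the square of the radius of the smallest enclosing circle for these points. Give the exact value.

The minimum enclosing circle of a finite set is fixed by two of the points (as a diameter) or three (as a circumcircle).
The farthest pair is A–C with squared distance 202. The circle on this segment as diameter has centre (2.5, 1.5) and r² = 202/4 = 50.5.
Check B: distance² to centre = 22.5 ≤ 50.5, so it lies inside.
All remaining points lie in this disk, and no smaller disk contains both endpoints, so this is the minimum enclosing circle.

50.5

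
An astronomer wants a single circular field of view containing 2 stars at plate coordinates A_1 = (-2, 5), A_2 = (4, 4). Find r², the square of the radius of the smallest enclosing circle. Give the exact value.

9.25

The smallest circle enclosing two points has them as diameter endpoints.
Centre = midpoint = (1, 4.5); r² = |A_1A_2|²/4 = 37/4 = 9.25.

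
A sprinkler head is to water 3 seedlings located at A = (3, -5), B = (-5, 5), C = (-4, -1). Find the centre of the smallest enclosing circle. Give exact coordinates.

(-1, 0)

Side lengths²: AB² = 164, AC² = 65, BC² = 37.
Since AB² = 164 ≥ 65 + 37 = 102, the angle opposite AB is not acute, so the smallest enclosing circle has AB as diameter.
Centre = midpoint of AB = (-1, 0), r² = 164/4 = 41.
Centre = (-1, 0).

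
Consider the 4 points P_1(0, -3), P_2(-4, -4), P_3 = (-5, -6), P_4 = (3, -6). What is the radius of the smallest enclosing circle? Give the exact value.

By Welzl's lemma the MEC is supported by two points (diametrically opposite) or three points (on a circumcircle).
The farthest pair is P_3–P_4 with squared distance 64. The circle on this segment as diameter has centre (-1, -6) and r² = 64/4 = 16.
Check P_1: distance² to centre = 10 ≤ 16, so it lies inside.
All remaining points lie in this disk, and no smaller disk contains both endpoints, so this is the minimum enclosing circle.
r = √16 = 4.

4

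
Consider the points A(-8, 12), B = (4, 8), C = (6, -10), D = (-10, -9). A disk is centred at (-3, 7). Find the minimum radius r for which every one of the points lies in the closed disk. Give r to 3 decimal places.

19.235

The required radius is the distance from (-3, 7) to the farthest point.
Squared distances: 50, 50, 370, 305.
Maximum is 370, attained at C.
r = √370 ≈ 19.235.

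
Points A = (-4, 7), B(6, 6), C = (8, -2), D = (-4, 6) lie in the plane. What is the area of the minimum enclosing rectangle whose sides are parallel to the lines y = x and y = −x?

105

In coordinates u = x + y, v = x − y the rectangle is axis-aligned; the map (x,y)→(u,v) scales areas by 2.
u-values: 3, 12, 6, 2; range = 12 − 2 = 10.
v-values: -11, 0, 10, -10; range = 10 − (-11) = 21.
Area = (10 × 21) / 2 = 105.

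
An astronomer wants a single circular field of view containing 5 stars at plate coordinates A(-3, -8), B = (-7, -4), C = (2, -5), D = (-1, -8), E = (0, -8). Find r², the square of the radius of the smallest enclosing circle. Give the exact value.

20.5

By Welzl's lemma the MEC is supported by two points (diametrically opposite) or three points (on a circumcircle).
The farthest pair is B–C with squared distance 82. The circle on this segment as diameter has centre (-2.5, -4.5) and r² = 82/4 = 20.5.
Check A: distance² to centre = 12.5 ≤ 20.5, so it lies inside.
All remaining points lie in this disk, and no smaller disk contains both endpoints, so this is the minimum enclosing circle.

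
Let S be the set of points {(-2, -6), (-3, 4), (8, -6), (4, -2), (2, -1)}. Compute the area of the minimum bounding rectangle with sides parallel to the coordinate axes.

x ranges over [-3, 8], width 11.
y ranges over [-6, 4], height 10.
Area = 11 × 10 = 110.

110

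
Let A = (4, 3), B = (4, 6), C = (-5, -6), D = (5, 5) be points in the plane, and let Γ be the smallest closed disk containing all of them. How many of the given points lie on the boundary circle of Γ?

2

The farthest pair is B–C with squared distance 225. The circle on this segment as diameter has centre (-0.5, 0) and r² = 225/4 = 56.25.
Check A: distance² to centre = 29.25 ≤ 56.25, so it lies inside.
All remaining points lie in this disk, and no smaller disk contains both endpoints, so this is the minimum enclosing circle.
The points at distance exactly r from the centre are B, C — 2 points.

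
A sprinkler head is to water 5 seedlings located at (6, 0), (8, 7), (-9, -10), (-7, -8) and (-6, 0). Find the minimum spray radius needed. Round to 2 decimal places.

12.02

The farthest pair is (8, 7)–(-9, -10) with squared distance 578. The circle on this segment as diameter has centre (-0.5, -1.5) and r² = 578/4 = 144.5.
Check (6, 0): distance² to centre = 44.5 ≤ 144.5, so it lies inside.
All remaining points lie in this disk, and no smaller disk contains both endpoints, so this is the minimum enclosing circle.
r = √(144.5) ≈ 12.02.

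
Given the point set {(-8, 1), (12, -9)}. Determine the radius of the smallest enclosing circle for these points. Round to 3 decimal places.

11.180

The smallest circle enclosing two points has them as diameter endpoints.
Centre = midpoint = (2, -4); r² = |(-8, 1)−(12, -9)|²/4 = 500/4 = 125.
r = √125 ≈ 11.180.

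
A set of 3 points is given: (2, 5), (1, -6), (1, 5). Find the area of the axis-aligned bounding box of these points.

11

x ranges over [1, 2], width 1.
y ranges over [-6, 5], height 11.
Area = 1 × 11 = 11.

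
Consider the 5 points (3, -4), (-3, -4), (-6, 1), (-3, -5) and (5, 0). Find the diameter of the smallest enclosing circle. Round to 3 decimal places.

11.095

The minimum enclosing circle is determined by three boundary points: (-6, 1), (-3, -5), (5, 0).
Their circumcentre is (-23/42, -1/42) with r² = 27145/882.
The farthest remaining point (3, -4) is at distance² 25045/882 ≤ 27145/882.
Diameter = 2r = 2√(27145/882) ≈ 11.095.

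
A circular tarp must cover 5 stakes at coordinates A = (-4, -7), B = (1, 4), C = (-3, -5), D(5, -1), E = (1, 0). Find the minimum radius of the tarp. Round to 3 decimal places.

By Welzl's lemma the MEC is supported by two points (diametrically opposite) or three points (on a circumcircle).
The minimum enclosing circle is determined by three boundary points: A, B, D.
Their circumcentre is (-47/46, -79/46) with r² = 38909/1058.
The farthest remaining point C is at distance² 15541/1058 ≤ 38909/1058.
r = √(38909/1058) ≈ 6.064.

6.064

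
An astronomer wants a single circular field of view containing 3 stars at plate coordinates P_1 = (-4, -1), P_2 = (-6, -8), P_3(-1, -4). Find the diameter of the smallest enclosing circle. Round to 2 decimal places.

7.32

Side lengths²: P_1P_2² = 53, P_1P_3² = 18, P_2P_3² = 41.
Since P_1P_2² = 53 < 41 + 18 = 59, the triangle is acute, so the smallest enclosing circle is the circumcircle.
Circumcentre = (-83/18, -83/18), r² = 2173/162.
Diameter = 2r = 2√(2173/162) ≈ 7.32.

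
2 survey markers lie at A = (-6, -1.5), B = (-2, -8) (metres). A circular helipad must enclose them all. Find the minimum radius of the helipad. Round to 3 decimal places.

The smallest circle enclosing two points has them as diameter endpoints.
Centre = midpoint = (-4, -4.75); r² = |AB|²/4 = 58.25/4 = 14.5625.
r = √(14.5625) ≈ 3.816.

3.816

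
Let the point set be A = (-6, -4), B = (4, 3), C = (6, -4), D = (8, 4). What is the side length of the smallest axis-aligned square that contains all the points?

The bounding box has width 14 and height 8.
An axis-aligned square enclosing the set must have side ≥ max(width, height).
So the minimum side is max(14, 8) = 14.

14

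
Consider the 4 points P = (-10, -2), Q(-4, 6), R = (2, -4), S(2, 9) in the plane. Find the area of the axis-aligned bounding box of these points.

156

x ranges over [-10, 2], width 12.
y ranges over [-4, 9], height 13.
Area = 12 × 13 = 156.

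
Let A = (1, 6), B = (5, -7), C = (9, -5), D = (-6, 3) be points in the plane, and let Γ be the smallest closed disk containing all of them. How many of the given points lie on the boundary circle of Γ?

By Welzl's lemma the MEC is supported by two points (diametrically opposite) or three points (on a circumcircle).
The farthest pair is C–D with squared distance 289. The circle on this segment as diameter has centre (1.5, -1) and r² = 289/4 = 72.25.
Check A: distance² to centre = 49.25 ≤ 72.25, so it lies inside.
All remaining points lie in this disk, and no smaller disk contains both endpoints, so this is the minimum enclosing circle.
The points at distance exactly r from the centre are C, D — 2 points.

2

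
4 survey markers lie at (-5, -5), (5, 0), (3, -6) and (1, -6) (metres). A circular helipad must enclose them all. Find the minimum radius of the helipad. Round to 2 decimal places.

The minimum enclosing circle of a finite set is fixed by two of the points (as a diameter) or three (as a circumcircle).
The farthest pair is (-5, -5)–(5, 0) with squared distance 125. The circle on this segment as diameter has centre (0, -2.5) and r² = 125/4 = 31.25.
Check (3, -6): distance² to centre = 21.25 ≤ 31.25, so it lies inside.
All remaining points lie in this disk, and no smaller disk contains both endpoints, so this is the minimum enclosing circle.
r = √(31.25) ≈ 5.59.

5.59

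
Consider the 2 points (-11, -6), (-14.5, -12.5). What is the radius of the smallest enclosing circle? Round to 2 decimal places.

3.69

The smallest circle enclosing two points has them as diameter endpoints.
Centre = midpoint = (-12.75, -9.25); r² = |(-11, -6)−(-14.5, -12.5)|²/4 = 54.5/4 = 13.625.
r = √(13.625) ≈ 3.69.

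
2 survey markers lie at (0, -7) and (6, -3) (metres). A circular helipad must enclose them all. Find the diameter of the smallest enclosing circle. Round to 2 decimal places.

The smallest circle enclosing two points has them as diameter endpoints.
Centre = midpoint = (3, -5); r² = |(0, -7)−(6, -3)|²/4 = 52/4 = 13.
Diameter = 2r = 2√13 ≈ 7.21.

7.21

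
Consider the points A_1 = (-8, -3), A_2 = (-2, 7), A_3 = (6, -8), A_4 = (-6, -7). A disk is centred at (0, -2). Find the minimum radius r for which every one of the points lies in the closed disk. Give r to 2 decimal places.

9.22

The required radius is the distance from (0, -2) to the farthest point.
Squared distances: 65, 85, 72, 61.
Maximum is 85, attained at A_2.
r = √85 ≈ 9.22.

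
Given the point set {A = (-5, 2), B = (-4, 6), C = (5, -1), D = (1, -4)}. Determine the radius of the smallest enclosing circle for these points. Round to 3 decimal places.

By Welzl's lemma the MEC is supported by two points (diametrically opposite) or three points (on a circumcircle).
The minimum enclosing circle is determined by three boundary points: B, C, D.
Their circumcentre is (-3/22, 37/22) with r² = 8125/242.
The farthest remaining point A is at distance² 5749/242 ≤ 8125/242.
r = √(8125/242) ≈ 5.794.

5.794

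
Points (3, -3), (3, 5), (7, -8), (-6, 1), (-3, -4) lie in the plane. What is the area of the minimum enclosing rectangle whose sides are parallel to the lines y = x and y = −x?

165

In coordinates u = x + y, v = x − y the rectangle is axis-aligned; the map (x,y)→(u,v) scales areas by 2.
u-values: 0, 8, -1, -5, -7; range = 8 − (-7) = 15.
v-values: 6, -2, 15, -7, 1; range = 15 − (-7) = 22.
Area = (15 × 22) / 2 = 165.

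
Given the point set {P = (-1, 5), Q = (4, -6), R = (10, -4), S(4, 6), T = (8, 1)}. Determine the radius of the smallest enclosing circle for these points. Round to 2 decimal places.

A smallest enclosing disk is always determined by at most three of the input points on its boundary.
The farthest pair is P–R with squared distance 202. The circle on this segment as diameter has centre (4.5, 0.5) and r² = 202/4 = 50.5.
Check Q: distance² to centre = 42.5 ≤ 50.5, so it lies inside.
All remaining points lie in this disk, and no smaller disk contains both endpoints, so this is the minimum enclosing circle.
r = √(50.5) ≈ 7.11.

7.11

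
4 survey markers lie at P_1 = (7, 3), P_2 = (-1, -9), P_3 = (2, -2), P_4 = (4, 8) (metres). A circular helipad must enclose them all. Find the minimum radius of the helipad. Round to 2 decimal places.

By Welzl's lemma the MEC is supported by two points (diametrically opposite) or three points (on a circumcircle).
The farthest pair is P_2–P_4 with squared distance 314. The circle on this segment as diameter has centre (1.5, -0.5) and r² = 314/4 = 78.5.
Check P_1: distance² to centre = 42.5 ≤ 78.5, so it lies inside.
All remaining points lie in this disk, and no smaller disk contains both endpoints, so this is the minimum enclosing circle.
r = √(78.5) ≈ 8.86.

8.86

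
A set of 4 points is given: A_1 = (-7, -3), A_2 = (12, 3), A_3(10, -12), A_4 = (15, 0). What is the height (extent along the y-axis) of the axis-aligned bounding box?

max y = 3, min y = -12, so height = 15.

15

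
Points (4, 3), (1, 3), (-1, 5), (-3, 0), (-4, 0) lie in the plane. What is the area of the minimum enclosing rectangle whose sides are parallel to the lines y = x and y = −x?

In coordinates u = x + y, v = x − y the rectangle is axis-aligned; the map (x,y)→(u,v) scales areas by 2.
u-values: 7, 4, 4, -3, -4; range = 7 − (-4) = 11.
v-values: 1, -2, -6, -3, -4; range = 1 − (-6) = 7.
Area = (11 × 7) / 2 = 38.5.

38.5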